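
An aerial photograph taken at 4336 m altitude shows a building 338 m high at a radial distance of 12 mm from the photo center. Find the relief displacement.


d = h * r / H = 338 * 12 / 4336 = 0.94 mm

0.94 mm


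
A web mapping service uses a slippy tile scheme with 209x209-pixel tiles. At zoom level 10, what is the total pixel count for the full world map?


tiles per axis = 2^10 = 1024
total tiles = 1024^2 = 1048576
pixels per axis = 1024 * 209 = 214016
total pixels = 214016^2 = 45802848256

45802848256 pixels


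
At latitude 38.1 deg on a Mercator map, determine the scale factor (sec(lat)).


SF = 1 / cos(38.1) = 1 / 0.786935 = 1.271

1.271


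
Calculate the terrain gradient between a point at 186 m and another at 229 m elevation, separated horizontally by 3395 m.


gradient = (229 - 186) / 3395 = 43 / 3395 = 0.0127

0.0127


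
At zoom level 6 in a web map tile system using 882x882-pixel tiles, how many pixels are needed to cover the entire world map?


tiles per axis = 2^6 = 64
total tiles = 64^2 = 4096
pixels per axis = 64 * 882 = 56448
total pixels = 56448^2 = 3186376704

3186376704 pixels


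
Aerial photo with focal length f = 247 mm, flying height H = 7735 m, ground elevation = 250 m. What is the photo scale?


scale = f / (H - h) = 247 mm / 7485 m = 247 / 7485000 = 1:30304

1:30304


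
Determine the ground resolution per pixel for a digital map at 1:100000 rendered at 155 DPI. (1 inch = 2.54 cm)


pixel_cm = 2.54 / 155 ≈ 0.016387 cm
ground = pixel_cm * 100000 / 100 = 2.54 * 100000 / (155 * 100) = 254000 / 15500 ≈ 16.39 m

16.39 m


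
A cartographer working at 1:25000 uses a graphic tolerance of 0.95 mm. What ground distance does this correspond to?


ground = 0.95 mm * 25000 / 1000 = 23.75 m

23.75 m


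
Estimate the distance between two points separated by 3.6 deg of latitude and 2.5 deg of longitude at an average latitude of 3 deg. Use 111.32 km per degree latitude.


dlat_km = 3.6 * 111.32 = 400.752
dlon_km = 2.5 * 111.32 * cos(3) ≈ 277.919
dist = sqrt(400.752^2 + 277.919^2) ≈ 487.7 km

487.7 km


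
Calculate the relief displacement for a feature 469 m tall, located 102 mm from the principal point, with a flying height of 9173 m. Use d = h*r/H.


d = h * r / H = 469 * 102 / 9173 = 5.22 mm

5.22 mm


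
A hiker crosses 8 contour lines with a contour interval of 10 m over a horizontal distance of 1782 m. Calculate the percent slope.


elevation change = 8 * 10 = 80 m
slope = 80 / 1782 * 100 = 4.5%

4.5%


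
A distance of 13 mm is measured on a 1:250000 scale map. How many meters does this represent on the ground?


ground = 13 mm * 250000 / 1000 = 3250.0 m

3250.0 m


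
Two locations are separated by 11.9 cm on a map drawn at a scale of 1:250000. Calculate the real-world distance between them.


ground = 11.9 cm * 250000 / 100 = 29750.0 m = 29.75 km

29.75 km


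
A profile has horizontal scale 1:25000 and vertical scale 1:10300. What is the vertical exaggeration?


VE = horizontal_scale / vertical_scale = 25000 / 10300 ≈ 2.4

2.4x


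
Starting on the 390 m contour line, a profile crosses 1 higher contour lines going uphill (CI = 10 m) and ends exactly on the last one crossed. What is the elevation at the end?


elevation = 390 + 1 * 10 = 400 m

400 m


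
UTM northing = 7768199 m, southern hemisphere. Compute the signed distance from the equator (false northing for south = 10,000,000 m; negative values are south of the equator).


For southern: actual = 7768199 - 10000000 = -2231801 m

-2231801 m


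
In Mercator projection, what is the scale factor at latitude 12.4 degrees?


SF = 1 / cos(12.4) = 1 / 0.976672 = 1.024

1.024


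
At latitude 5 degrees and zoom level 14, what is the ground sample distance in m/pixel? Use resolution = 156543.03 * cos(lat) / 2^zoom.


res = 156543.03 * cos(5) / 2^14 = 156543.03 * 0.9961947 / 16384 = 9.52 m/pixel

9.52 m/pixel


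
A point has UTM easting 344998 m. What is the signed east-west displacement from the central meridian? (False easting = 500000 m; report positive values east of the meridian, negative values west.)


displacement = 344998 - 500000 = -155002 m

-155002 m


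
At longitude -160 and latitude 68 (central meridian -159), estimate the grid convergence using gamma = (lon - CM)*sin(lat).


gamma = (-160 - -159) * sin(68) = -1 * 0.927184 = -0.927 degrees

-0.927 degrees


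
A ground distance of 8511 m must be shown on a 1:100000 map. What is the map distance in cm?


map_cm = 8511 * 100 / 100000 = 8.511 cm ≈ 8.51 cm

8.51 cm


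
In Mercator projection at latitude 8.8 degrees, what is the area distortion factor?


area_distortion = 1/cos^2(8.8) = 1.024

1.024


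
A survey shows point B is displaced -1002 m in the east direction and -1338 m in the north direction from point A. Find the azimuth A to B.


az = atan2(-1002, -1338) = -143.2 deg
adjusted to 0-360: 216.8 degrees

216.8 degrees


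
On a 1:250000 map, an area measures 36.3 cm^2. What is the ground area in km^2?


ground_area = 36.3 * (250000/100)^2 = 226875000.0 m^2 = 226.875 km^2

226.875 km^2


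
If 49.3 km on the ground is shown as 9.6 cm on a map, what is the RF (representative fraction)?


ground = 49.3 km = 4930000 cm; RF denominator = ground / map = 4930000 / 9.6 ≈ 513542; RF = 1:513542

1:513542


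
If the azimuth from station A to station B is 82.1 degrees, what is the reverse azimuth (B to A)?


back azimuth = (82.1 + 180) mod 360 = 262.1 degrees

262.1 degrees


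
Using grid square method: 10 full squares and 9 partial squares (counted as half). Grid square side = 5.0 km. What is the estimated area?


effective squares = 10 + 9 * 0.5 = 14.5
area = 14.5 * 25.0 = 362.5 km^2

362.5 km^2


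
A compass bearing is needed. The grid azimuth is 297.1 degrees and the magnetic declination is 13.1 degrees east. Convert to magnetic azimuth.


magnetic azimuth = grid azimuth - declination (east +ve)
mag_az = 297.1 - 13.1 = 284.0 degrees

284.0 degrees


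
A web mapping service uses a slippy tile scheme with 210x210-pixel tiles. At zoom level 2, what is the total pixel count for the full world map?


tiles per axis = 2^2 = 4
total tiles = 4^2 = 16
pixels per axis = 4 * 210 = 840
total pixels = 840^2 = 705600

705600 pixels


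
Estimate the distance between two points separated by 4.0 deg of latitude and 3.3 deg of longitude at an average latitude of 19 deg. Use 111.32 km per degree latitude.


dlat_km = 4.0 * 111.32 = 445.28
dlon_km = 3.3 * 111.32 * cos(19) ≈ 347.342
dist = sqrt(445.28^2 + 347.342^2) ≈ 564.7 km

564.7 km


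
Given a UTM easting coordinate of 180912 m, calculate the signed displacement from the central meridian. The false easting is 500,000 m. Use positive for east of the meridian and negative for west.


displacement = 180912 - 500000 = -319088 m

-319088 m


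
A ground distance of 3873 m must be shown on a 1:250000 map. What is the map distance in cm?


map_cm = 3873 * 100 / 250000 = 1.5492 cm ≈ 1.55 cm

1.55 cm


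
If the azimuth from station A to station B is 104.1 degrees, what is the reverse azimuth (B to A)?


back azimuth = (104.1 + 180) mod 360 = 284.1 degrees

284.1 degrees


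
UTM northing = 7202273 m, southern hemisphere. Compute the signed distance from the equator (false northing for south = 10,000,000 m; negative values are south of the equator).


For southern: actual = 7202273 - 10000000 = -2797727 m

-2797727 m


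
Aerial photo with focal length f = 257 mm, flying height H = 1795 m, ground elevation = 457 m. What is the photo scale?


scale = f / (H - h) = 257 mm / 1338 m = 257 / 1338000 = 1:5206

1:5206


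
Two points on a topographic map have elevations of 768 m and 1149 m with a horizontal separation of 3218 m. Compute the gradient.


gradient = (1149 - 768) / 3218 = 381 / 3218 = 0.1184

0.1184


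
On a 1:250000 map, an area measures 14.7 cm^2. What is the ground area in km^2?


ground_area = 14.7 * (250000/100)^2 = 91875000.0 m^2 = 91.875 km^2

91.875 km^2


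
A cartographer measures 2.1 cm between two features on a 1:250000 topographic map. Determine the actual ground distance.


ground = 2.1 cm * 250000 / 100 = 5250.0 m = 5.25 km

5.25 km


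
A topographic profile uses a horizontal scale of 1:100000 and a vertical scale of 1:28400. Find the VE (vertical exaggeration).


VE = horizontal_scale / vertical_scale = 100000 / 28400 ≈ 3.5

3.5x


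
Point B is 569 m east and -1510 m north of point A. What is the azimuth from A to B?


az = atan2(569, -1510) = 159.4 deg
adjusted to 0-360: 159.4 degrees

159.4 degrees


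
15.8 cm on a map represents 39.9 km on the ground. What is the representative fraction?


ground = 39.9 km = 3990000 cm; RF denominator = ground / map = 3990000 / 15.8 ≈ 252532; RF = 1:252532

1:252532


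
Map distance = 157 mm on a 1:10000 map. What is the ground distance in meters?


ground = 157 mm * 10000 / 1000 = 1570.0 m

1570.0 m


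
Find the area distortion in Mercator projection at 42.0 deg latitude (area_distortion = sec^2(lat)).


area_distortion = 1/cos^2(42.0) = 1.811

1.811


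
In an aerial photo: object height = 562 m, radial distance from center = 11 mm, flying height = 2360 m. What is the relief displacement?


d = h * r / H = 562 * 11 / 2360 = 2.62 mm

2.62 mm


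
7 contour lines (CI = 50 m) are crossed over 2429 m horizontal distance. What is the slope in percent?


elevation change = 7 * 50 = 350 m
slope = 350 / 2429 * 100 = 14.4%

14.4%


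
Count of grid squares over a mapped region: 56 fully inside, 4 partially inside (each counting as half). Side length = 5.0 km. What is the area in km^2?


effective squares = 56 + 4 * 0.5 = 58.0
area = 58.0 * 25.0 = 1450.0 km^2

1450.0 km^2


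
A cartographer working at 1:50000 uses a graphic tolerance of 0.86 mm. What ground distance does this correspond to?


ground = 0.86 mm * 50000 / 1000 = 43.0 m

43.0 m


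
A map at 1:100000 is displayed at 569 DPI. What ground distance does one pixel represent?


pixel_cm = 2.54 / 569 ≈ 0.004464 cm
ground = pixel_cm * 100000 / 100 = 2.54 * 100000 / (569 * 100) = 254000 / 56900 ≈ 4.46 m

4.46 m


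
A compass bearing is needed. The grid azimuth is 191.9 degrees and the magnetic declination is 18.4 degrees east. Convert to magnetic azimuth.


magnetic azimuth = grid azimuth - declination (east +ve)
mag_az = 191.9 - 18.4 = 173.5 degrees

173.5 degrees


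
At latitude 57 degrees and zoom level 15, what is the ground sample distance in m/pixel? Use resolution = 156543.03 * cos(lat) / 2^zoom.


res = 156543.03 * cos(57) / 2^15 = 156543.03 * 0.54463904 / 32768 = 2.6 m/pixel

2.6 m/pixel


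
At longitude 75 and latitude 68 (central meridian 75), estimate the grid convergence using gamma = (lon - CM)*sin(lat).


gamma = (75 - 75) * sin(68) = 0 * 0.927184 = 0.0 degrees

0.0 degrees


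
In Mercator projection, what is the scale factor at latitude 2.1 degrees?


SF = 1 / cos(2.1) = 1 / 0.999328 = 1.001

1.001


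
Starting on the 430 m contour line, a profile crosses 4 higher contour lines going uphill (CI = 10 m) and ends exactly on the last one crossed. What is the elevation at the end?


elevation = 430 + 4 * 10 = 470 m

470 m


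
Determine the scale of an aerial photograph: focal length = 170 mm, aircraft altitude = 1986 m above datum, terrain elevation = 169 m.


scale = f / (H - h) = 170 mm / 1817 m = 170 / 1817000 = 1:10688

1:10688


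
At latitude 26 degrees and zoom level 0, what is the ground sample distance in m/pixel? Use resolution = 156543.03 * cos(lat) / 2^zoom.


res = 156543.03 * cos(26) / 2^0 = 156543.03 * 0.89879405 / 1 = 140699.94 m/pixel

140699.94 m/pixel


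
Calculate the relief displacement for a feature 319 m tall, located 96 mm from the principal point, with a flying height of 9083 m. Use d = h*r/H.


d = h * r / H = 319 * 96 / 9083 = 3.37 mm

3.37 mm


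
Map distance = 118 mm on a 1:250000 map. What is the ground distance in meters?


ground = 118 mm * 250000 / 1000 = 29500.0 m

29500.0 m


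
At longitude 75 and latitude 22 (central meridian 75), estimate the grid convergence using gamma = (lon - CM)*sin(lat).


gamma = (75 - 75) * sin(22) = 0 * 0.374607 = 0.0 degrees

0.0 degrees


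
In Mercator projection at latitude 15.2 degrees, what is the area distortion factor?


area_distortion = 1/cos^2(15.2) = 1.074

1.074


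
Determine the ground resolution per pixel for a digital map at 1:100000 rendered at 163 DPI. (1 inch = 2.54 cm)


pixel_cm = 2.54 / 163 ≈ 0.015583 cm
ground = pixel_cm * 100000 / 100 = 2.54 * 100000 / (163 * 100) = 254000 / 16300 ≈ 15.58 m

15.58 m


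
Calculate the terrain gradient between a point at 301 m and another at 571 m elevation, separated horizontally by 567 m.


gradient = (571 - 301) / 567 = 270 / 567 = 0.4762

0.4762


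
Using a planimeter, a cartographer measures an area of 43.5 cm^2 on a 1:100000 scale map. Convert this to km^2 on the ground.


ground_area = 43.5 * (100000/100)^2 = 43500000.0 m^2 = 43.5 km^2

43.5 km^2


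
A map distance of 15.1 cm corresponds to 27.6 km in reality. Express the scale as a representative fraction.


ground = 27.6 km = 2760000 cm; RF denominator = ground / map = 2760000 / 15.1 ≈ 182781; RF = 1:182781

1:182781


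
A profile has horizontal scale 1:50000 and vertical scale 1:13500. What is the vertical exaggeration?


VE = horizontal_scale / vertical_scale = 50000 / 13500 ≈ 3.7

3.7x


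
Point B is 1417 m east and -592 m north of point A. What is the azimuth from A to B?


az = atan2(1417, -592) = 112.7 deg
adjusted to 0-360: 112.7 degrees

112.7 degrees


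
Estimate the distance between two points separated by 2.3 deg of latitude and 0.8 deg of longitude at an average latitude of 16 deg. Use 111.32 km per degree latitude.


dlat_km = 2.3 * 111.32 = 256.036
dlon_km = 0.8 * 111.32 * cos(16) ≈ 85.606
dist = sqrt(256.036^2 + 85.606^2) ≈ 270.0 km

270.0 km


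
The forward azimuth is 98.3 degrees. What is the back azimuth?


back azimuth = (98.3 + 180) mod 360 = 278.3 degrees

278.3 degrees


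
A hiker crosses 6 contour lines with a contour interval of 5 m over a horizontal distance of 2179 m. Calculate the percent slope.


elevation change = 6 * 5 = 30 m
slope = 30 / 2179 * 100 = 1.4%

1.4%


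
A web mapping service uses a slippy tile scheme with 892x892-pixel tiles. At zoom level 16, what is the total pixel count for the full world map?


tiles per axis = 2^16 = 65536
total tiles = 65536^2 = 4294967296
pixels per axis = 65536 * 892 = 58458112
total pixels = 58458112^2 = 3417350858604544

3417350858604544 pixels


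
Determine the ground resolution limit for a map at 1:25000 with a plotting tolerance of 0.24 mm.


ground = 0.24 mm * 25000 / 1000 = 6.0 m

6.0 m


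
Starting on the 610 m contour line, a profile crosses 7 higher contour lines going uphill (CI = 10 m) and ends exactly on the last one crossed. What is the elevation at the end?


elevation = 610 + 7 * 10 = 680 m

680 m


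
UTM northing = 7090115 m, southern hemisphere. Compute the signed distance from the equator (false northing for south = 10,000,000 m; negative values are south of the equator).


For southern: actual = 7090115 - 10000000 = -2909885 m

-2909885 m


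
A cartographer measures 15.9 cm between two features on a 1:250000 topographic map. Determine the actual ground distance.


ground = 15.9 cm * 250000 / 100 = 39750.0 m = 39.75 km

39.75 km


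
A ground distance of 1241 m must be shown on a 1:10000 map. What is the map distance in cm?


map_cm = 1241 * 100 / 10000 = 12.41 cm

12.41 cm


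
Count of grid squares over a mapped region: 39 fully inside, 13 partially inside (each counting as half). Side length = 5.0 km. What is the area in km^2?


effective squares = 39 + 13 * 0.5 = 45.5
area = 45.5 * 25.0 = 1137.5 km^2

1137.5 km^2


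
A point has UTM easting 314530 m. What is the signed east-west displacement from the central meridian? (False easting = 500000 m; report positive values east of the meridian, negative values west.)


displacement = 314530 - 500000 = -185470 m

-185470 m


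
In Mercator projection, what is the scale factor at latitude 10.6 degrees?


SF = 1 / cos(10.6) = 1 / 0.982935 = 1.017

1.017


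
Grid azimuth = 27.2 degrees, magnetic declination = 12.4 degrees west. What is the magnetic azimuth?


magnetic azimuth = grid azimuth - declination (east +ve)
mag_az = 27.2 - -12.4 = 39.6 degrees

39.6 degrees


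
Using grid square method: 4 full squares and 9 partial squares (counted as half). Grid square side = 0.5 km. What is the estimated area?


effective squares = 4 + 9 * 0.5 = 8.5
area = 8.5 * 0.25 = 2.125 km^2

2.125 km^2


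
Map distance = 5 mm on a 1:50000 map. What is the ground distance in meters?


ground = 5 mm * 50000 / 1000 = 250.0 m

250.0 m


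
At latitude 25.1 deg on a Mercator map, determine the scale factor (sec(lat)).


SF = 1 / cos(25.1) = 1 / 0.905569 = 1.104

1.104


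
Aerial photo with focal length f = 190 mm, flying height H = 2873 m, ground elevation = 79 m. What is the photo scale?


scale = f / (H - h) = 190 mm / 2794 m = 190 / 2794000 = 1:14705

1:14705


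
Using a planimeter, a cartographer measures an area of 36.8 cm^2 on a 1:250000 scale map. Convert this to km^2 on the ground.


ground_area = 36.8 * (250000/100)^2 = 230000000.0 m^2 = 230.0 km^2

230.0 km^2


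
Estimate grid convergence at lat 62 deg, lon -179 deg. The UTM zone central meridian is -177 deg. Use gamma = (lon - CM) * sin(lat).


gamma = (-179 - -177) * sin(62) = -2 * 0.882948 = -1.766 degrees

-1.766 degrees


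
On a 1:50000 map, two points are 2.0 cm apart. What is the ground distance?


ground = 2.0 cm * 50000 / 100 = 1000.0 m = 1.0 km

1.0 km


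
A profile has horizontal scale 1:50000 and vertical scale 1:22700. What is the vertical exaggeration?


VE = horizontal_scale / vertical_scale = 50000 / 22700 ≈ 2.2

2.2x


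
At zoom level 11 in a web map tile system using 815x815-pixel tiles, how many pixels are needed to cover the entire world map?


tiles per axis = 2^11 = 2048
total tiles = 2048^2 = 4194304
pixels per axis = 2048 * 815 = 1669120
total pixels = 1669120^2 = 2785961574400

2785961574400 pixels


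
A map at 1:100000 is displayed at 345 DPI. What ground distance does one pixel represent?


pixel_cm = 2.54 / 345 ≈ 0.007362 cm
ground = pixel_cm * 100000 / 100 = 2.54 * 100000 / (345 * 100) = 254000 / 34500 ≈ 7.36 m

7.36 m


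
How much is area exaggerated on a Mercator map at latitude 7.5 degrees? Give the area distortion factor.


area_distortion = 1/cos^2(7.5) = 1.017

1.017


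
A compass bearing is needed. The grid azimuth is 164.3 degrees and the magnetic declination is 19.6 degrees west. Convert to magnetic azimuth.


magnetic azimuth = grid azimuth - declination (east +ve)
mag_az = 164.3 - -19.6 = 183.9 degrees

183.9 degrees


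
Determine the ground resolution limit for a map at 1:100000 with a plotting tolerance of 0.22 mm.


ground = 0.22 mm * 100000 / 1000 = 22.0 m

22.0 m


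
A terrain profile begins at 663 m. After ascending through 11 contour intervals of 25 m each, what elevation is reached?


elevation = 663 + 11 * 25 = 938 m

938 m


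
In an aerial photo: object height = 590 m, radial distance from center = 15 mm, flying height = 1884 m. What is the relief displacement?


d = h * r / H = 590 * 15 / 1884 = 4.7 mm

4.7 mm


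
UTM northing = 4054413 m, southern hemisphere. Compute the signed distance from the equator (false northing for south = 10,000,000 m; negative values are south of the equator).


For southern: actual = 4054413 - 10000000 = -5945587 m

-5945587 m


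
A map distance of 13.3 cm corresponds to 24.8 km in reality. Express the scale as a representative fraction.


ground = 24.8 km = 2480000 cm; RF denominator = ground / map = 2480000 / 13.3 ≈ 186466; RF = 1:186466

1:186466


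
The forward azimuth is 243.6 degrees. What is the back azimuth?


back azimuth = (243.6 + 180) mod 360 = 63.6 degrees

63.6 degrees


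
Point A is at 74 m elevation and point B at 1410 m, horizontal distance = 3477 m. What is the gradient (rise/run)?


gradient = (1410 - 74) / 3477 = 1336 / 3477 = 0.3842

0.3842


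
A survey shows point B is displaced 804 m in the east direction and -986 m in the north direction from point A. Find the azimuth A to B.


az = atan2(804, -986) = 140.8 deg
adjusted to 0-360: 140.8 degrees

140.8 degrees


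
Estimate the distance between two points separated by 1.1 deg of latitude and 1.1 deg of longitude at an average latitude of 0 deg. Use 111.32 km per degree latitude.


dlat_km = 1.1 * 111.32 = 122.452
dlon_km = 1.1 * 111.32 * cos(0) ≈ 122.452
dist = sqrt(122.452^2 + 122.452^2) ≈ 173.2 km

173.2 km


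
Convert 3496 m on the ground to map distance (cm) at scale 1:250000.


map_cm = 3496 * 100 / 250000 = 1.3984 cm ≈ 1.4 cm

1.4 cm


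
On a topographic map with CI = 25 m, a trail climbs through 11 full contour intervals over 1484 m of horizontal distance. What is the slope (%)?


elevation change = 11 * 25 = 275 m
slope = 275 / 1484 * 100 = 18.5%

18.5%


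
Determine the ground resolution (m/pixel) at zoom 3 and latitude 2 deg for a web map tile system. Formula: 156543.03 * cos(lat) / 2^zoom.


res = 156543.03 * cos(2) / 2^3 = 156543.03 * 0.99939083 / 8 = 19555.96 m/pixel

19555.96 m/pixel


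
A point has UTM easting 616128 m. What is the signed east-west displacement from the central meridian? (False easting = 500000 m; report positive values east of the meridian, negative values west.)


displacement = 616128 - 500000 = 116128 m

116128 m


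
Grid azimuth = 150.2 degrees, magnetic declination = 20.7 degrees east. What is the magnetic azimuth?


magnetic azimuth = grid azimuth - declination (east +ve)
mag_az = 150.2 - 20.7 = 129.5 degrees

129.5 degrees


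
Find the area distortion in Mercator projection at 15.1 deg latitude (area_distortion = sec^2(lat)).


area_distortion = 1/cos^2(15.1) = 1.073

1.073


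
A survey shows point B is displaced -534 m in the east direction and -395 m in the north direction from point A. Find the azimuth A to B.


az = atan2(-534, -395) = -126.5 deg
adjusted to 0-360: 233.5 degrees

233.5 degrees


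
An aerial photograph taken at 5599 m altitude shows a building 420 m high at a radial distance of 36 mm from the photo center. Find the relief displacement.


d = h * r / H = 420 * 36 / 5599 = 2.7 mm

2.7 mm


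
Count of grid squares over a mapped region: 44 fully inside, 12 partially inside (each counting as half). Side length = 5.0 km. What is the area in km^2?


effective squares = 44 + 12 * 0.5 = 50.0
area = 50.0 * 25.0 = 1250.0 km^2

1250.0 km^2


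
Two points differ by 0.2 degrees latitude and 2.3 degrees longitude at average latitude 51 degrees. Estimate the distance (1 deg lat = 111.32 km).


dlat_km = 0.2 * 111.32 = 22.264
dlon_km = 2.3 * 111.32 * cos(51) ≈ 161.129
dist = sqrt(22.264^2 + 161.129^2) ≈ 162.7 km

162.7 km


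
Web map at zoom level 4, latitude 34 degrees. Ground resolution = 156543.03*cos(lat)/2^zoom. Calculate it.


res = 156543.03 * cos(34) / 2^4 = 156543.03 * 0.82903757 / 16 = 8111.25 m/pixel

8111.25 m/pixel


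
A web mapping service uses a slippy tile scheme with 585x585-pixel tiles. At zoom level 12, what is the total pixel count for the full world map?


tiles per axis = 2^12 = 4096
total tiles = 4096^2 = 16777216
pixels per axis = 4096 * 585 = 2396160
total pixels = 2396160^2 = 5741582745600

5741582745600 pixels


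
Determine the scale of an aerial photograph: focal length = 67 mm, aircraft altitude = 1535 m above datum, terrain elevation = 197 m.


scale = f / (H - h) = 67 mm / 1338 m = 67 / 1338000 = 1:19970

1:19970


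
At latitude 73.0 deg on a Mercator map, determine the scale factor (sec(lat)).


SF = 1 / cos(73.0) = 1 / 0.292372 = 3.42

3.42


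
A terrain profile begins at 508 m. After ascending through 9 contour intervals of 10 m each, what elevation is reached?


elevation = 508 + 9 * 10 = 598 m

598 m


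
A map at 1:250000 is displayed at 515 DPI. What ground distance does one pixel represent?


pixel_cm = 2.54 / 515 ≈ 0.004932 cm
ground = pixel_cm * 250000 / 100 = 2.54 * 250000 / (515 * 100) = 635000 / 51500 ≈ 12.33 m

12.33 m


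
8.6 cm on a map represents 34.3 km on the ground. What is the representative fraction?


ground = 34.3 km = 3430000 cm; RF denominator = ground / map = 3430000 / 8.6 ≈ 398837; RF = 1:398837

1:398837


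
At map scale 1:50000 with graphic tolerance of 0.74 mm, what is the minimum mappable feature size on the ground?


ground = 0.74 mm * 50000 / 1000 = 37.0 m

37.0 m


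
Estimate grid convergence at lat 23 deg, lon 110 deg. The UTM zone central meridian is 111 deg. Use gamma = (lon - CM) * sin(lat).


gamma = (110 - 111) * sin(23) = -1 * 0.390731 = -0.391 degrees

-0.391 degrees


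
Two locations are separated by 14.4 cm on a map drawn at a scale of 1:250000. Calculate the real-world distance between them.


ground = 14.4 cm * 250000 / 100 = 36000.0 m = 36.0 km

36.0 km


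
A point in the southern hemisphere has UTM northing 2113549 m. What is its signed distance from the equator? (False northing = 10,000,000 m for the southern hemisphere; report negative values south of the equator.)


For southern: actual = 2113549 - 10000000 = -7886451 m

-7886451 m


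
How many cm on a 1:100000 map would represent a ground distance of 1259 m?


map_cm = 1259 * 100 / 100000 = 1.259 cm ≈ 1.26 cm

1.26 cm


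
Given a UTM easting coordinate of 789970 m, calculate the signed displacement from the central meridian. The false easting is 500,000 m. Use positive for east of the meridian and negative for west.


displacement = 789970 - 500000 = 289970 m

289970 m


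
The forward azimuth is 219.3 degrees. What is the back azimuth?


back azimuth = (219.3 + 180) mod 360 = 39.3 degrees

39.3 degrees


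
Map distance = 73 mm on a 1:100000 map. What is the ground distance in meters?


ground = 73 mm * 100000 / 1000 = 7300.0 m

7300.0 m


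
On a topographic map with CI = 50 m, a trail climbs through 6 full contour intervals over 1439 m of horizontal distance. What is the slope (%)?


elevation change = 6 * 50 = 300 m
slope = 300 / 1439 * 100 = 20.8%

20.8%


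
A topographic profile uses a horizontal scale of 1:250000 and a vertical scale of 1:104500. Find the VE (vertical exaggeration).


VE = horizontal_scale / vertical_scale = 250000 / 104500 ≈ 2.4

2.4x


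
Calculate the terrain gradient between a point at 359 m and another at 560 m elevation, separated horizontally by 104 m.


gradient = (560 - 359) / 104 = 201 / 104 = 1.9327

1.9327


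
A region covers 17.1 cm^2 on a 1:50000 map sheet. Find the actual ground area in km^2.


ground_area = 17.1 * (50000/100)^2 = 4275000.0 m^2 = 4.275 km^2

4.275 km^2


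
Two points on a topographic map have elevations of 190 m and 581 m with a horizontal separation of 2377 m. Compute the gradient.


gradient = (581 - 190) / 2377 = 391 / 2377 = 0.1645

0.1645


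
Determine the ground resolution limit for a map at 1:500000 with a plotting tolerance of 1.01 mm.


ground = 1.01 mm * 500000 / 1000 = 505.0 m

505.0 m


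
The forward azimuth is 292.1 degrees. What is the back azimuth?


back azimuth = (292.1 + 180) mod 360 = 112.1 degrees

112.1 degrees


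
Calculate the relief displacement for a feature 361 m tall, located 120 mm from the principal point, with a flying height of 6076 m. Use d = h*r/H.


d = h * r / H = 361 * 120 / 6076 = 7.13 mm

7.13 mm


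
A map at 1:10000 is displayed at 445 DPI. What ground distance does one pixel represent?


pixel_cm = 2.54 / 445 ≈ 0.005708 cm
ground = pixel_cm * 10000 / 100 = 2.54 * 10000 / (445 * 100) = 25400 / 44500 ≈ 0.57 m

0.57 m


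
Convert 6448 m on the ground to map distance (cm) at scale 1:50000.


map_cm = 6448 * 100 / 50000 = 12.896 cm ≈ 12.9 cm

12.9 cm


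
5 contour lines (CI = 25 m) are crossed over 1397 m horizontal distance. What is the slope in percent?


elevation change = 5 * 25 = 125 m
slope = 125 / 1397 * 100 = 8.9%

8.9%


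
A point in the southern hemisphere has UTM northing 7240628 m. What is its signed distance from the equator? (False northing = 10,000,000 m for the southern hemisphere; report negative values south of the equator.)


For southern: actual = 7240628 - 10000000 = -2759372 m

-2759372 m


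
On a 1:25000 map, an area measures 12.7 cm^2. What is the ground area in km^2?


ground_area = 12.7 * (25000/100)^2 = 793750.0 m^2 = 0.79375 km^2 ≈ 0.794 km^2

0.794 km^2


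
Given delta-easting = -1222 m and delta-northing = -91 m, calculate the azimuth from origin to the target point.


az = atan2(-1222, -91) = -94.3 deg
adjusted to 0-360: 265.7 degrees

265.7 degrees


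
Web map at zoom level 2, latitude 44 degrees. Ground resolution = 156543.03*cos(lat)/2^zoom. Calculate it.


res = 156543.03 * cos(44) / 2^2 = 156543.03 * 0.7193398 / 4 = 28151.91 m/pixel

28151.91 m/pixel


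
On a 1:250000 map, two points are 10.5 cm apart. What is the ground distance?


ground = 10.5 cm * 250000 / 100 = 26250.0 m = 26.25 km

26.25 km


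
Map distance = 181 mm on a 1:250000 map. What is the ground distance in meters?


ground = 181 mm * 250000 / 1000 = 45250.0 m

45250.0 m


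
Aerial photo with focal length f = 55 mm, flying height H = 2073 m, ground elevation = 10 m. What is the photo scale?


scale = f / (H - h) = 55 mm / 2063 m = 55 / 2063000 = 1:37509

1:37509


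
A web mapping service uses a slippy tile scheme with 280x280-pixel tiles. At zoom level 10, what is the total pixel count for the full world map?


tiles per axis = 2^10 = 1024
total tiles = 1024^2 = 1048576
pixels per axis = 1024 * 280 = 286720
total pixels = 286720^2 = 82208358400

82208358400 pixels


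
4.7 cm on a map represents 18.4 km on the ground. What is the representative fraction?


ground = 18.4 km = 1840000 cm; RF denominator = ground / map = 1840000 / 4.7 ≈ 391489; RF = 1:391489

1:391489


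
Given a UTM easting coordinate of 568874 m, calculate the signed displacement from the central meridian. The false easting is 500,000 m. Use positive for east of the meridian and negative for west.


displacement = 568874 - 500000 = 68874 m

68874 m


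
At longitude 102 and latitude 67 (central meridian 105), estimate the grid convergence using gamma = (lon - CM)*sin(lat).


gamma = (102 - 105) * sin(67) = -3 * 0.920505 = -2.762 degrees

-2.762 degrees


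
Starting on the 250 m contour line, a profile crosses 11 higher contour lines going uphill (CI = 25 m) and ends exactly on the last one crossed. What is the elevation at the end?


elevation = 250 + 11 * 25 = 525 m

525 m


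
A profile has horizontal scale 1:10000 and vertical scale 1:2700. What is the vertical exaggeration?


VE = horizontal_scale / vertical_scale = 10000 / 2700 ≈ 3.7

3.7x


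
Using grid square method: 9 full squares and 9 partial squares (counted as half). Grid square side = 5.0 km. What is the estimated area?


effective squares = 9 + 9 * 0.5 = 13.5
area = 13.5 * 25.0 = 337.5 km^2

337.5 km^2


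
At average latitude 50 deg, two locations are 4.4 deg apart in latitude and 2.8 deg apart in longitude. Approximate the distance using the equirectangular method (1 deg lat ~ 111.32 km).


dlat_km = 4.4 * 111.32 = 489.808
dlon_km = 2.8 * 111.32 * cos(50) ≈ 200.354
dist = sqrt(489.808^2 + 200.354^2) ≈ 529.2 km

529.2 km


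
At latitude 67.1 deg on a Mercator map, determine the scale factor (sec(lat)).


SF = 1 / cos(67.1) = 1 / 0.389124 = 2.57

2.57


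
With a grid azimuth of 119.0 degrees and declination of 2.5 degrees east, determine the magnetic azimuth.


magnetic azimuth = grid azimuth - declination (east +ve)
mag_az = 119.0 - 2.5 = 116.5 degrees

116.5 degrees


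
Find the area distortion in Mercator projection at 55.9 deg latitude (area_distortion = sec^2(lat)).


area_distortion = 1/cos^2(55.9) = 3.182

3.182


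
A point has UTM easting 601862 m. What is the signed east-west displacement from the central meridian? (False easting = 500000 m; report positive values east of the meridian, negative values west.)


displacement = 601862 - 500000 = 101862 m

101862 m


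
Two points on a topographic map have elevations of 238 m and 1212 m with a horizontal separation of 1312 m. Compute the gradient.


gradient = (1212 - 238) / 1312 = 974 / 1312 = 0.7424

0.7424


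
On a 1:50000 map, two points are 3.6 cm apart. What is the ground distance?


ground = 3.6 cm * 50000 / 100 = 1800.0 m = 1.8 km

1.8 km


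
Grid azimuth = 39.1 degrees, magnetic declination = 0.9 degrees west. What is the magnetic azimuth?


magnetic azimuth = grid azimuth - declination (east +ve)
mag_az = 39.1 - -0.9 = 40.0 degrees

40.0 degrees


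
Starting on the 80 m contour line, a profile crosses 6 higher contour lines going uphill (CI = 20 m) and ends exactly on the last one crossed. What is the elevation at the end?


elevation = 80 + 6 * 20 = 200 m

200 m


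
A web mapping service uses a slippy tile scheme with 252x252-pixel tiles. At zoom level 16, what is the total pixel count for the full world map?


tiles per axis = 2^16 = 65536
total tiles = 65536^2 = 4294967296
pixels per axis = 65536 * 252 = 16515072
total pixels = 16515072^2 = 272747603165184

272747603165184 pixels


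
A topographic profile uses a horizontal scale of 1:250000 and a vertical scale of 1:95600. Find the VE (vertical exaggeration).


VE = horizontal_scale / vertical_scale = 250000 / 95600 ≈ 2.6

2.6x


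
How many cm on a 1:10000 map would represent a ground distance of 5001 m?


map_cm = 5001 * 100 / 10000 = 50.01 cm

50.01 cm


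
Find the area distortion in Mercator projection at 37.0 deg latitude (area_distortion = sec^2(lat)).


area_distortion = 1/cos^2(37.0) = 1.568

1.568


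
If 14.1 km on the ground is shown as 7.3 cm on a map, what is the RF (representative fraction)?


ground = 14.1 km = 1410000 cm; RF denominator = ground / map = 1410000 / 7.3 ≈ 193151; RF = 1:193151

1:193151


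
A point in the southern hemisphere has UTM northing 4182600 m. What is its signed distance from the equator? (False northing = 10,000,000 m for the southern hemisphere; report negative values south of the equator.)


For southern: actual = 4182600 - 10000000 = -5817400 m

-5817400 m


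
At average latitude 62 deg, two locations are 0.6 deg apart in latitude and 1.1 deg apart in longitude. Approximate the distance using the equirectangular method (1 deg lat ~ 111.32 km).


dlat_km = 0.6 * 111.32 = 66.792
dlon_km = 1.1 * 111.32 * cos(62) ≈ 57.488
dist = sqrt(66.792^2 + 57.488^2) ≈ 88.1 km

88.1 km


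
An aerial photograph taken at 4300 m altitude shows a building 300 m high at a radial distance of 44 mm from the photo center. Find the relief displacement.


d = h * r / H = 300 * 44 / 4300 = 3.07 mm

3.07 mm


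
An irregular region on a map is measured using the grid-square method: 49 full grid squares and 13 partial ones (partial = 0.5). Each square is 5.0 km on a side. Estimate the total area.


effective squares = 49 + 13 * 0.5 = 55.5
area = 55.5 * 25.0 = 1387.5 km^2

1387.5 km^2


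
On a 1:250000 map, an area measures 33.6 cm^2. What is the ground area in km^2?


ground_area = 33.6 * (250000/100)^2 = 210000000.0 m^2 = 210.0 km^2

210.0 km^2


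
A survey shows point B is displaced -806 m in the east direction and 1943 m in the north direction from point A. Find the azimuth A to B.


az = atan2(-806, 1943) = -22.5 deg
adjusted to 0-360: 337.5 degrees

337.5 degrees


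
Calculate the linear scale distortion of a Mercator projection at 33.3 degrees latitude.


SF = 1 / cos(33.3) = 1 / 0.835807 = 1.196

1.196


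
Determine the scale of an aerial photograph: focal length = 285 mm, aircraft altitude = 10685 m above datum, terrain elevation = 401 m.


scale = f / (H - h) = 285 mm / 10284 m = 285 / 10284000 = 1:36084

1:36084


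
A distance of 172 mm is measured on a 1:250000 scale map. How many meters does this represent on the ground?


ground = 172 mm * 250000 / 1000 = 43000.0 m

43000.0 m


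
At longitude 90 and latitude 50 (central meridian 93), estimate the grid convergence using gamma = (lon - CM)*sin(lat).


gamma = (90 - 93) * sin(50) = -3 * 0.766044 = -2.298 degrees

-2.298 degrees


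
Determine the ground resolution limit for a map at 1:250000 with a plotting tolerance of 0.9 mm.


ground = 0.9 mm * 250000 / 1000 = 225.0 m

225.0 m


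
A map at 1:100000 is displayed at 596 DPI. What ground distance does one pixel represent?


pixel_cm = 2.54 / 596 ≈ 0.004262 cm
ground = pixel_cm * 100000 / 100 = 2.54 * 100000 / (596 * 100) = 254000 / 59600 ≈ 4.26 m

4.26 m


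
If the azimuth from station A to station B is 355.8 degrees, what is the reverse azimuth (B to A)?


back azimuth = (355.8 + 180) mod 360 = 175.8 degrees

175.8 degrees


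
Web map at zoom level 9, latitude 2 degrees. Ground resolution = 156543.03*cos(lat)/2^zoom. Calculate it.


res = 156543.03 * cos(2) / 2^9 = 156543.03 * 0.99939083 / 512 = 305.56 m/pixel

305.56 m/pixel


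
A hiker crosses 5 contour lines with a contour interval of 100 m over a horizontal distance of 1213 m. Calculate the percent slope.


elevation change = 5 * 100 = 500 m
slope = 500 / 1213 * 100 = 41.2%

41.2%


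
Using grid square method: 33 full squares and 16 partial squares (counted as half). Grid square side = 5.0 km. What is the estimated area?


effective squares = 33 + 16 * 0.5 = 41.0
area = 41.0 * 25.0 = 1025.0 km^2

1025.0 km^2


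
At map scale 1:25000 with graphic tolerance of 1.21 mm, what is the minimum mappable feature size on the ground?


ground = 1.21 mm * 25000 / 1000 = 30.25 m

30.25 m


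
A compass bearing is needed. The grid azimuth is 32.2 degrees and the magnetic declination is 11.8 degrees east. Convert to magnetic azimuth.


magnetic azimuth = grid azimuth - declination (east +ve)
mag_az = 32.2 - 11.8 = 20.4 degrees

20.4 degrees


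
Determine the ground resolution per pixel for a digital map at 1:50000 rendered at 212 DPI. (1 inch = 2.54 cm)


pixel_cm = 2.54 / 212 ≈ 0.011981 cm
ground = pixel_cm * 50000 / 100 = 2.54 * 50000 / (212 * 100) = 127000 / 21200 ≈ 5.99 m

5.99 m


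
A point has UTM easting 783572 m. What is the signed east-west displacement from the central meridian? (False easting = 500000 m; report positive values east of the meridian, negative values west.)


displacement = 783572 - 500000 = 283572 m

283572 m


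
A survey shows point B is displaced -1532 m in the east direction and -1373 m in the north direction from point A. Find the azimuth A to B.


az = atan2(-1532, -1373) = -131.9 deg
adjusted to 0-360: 228.1 degrees

228.1 degrees


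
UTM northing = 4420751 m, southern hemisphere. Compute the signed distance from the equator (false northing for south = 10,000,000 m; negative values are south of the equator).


For southern: actual = 4420751 - 10000000 = -5579249 m

-5579249 m


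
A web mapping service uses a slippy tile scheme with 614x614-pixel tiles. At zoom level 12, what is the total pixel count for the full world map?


tiles per axis = 2^12 = 4096
total tiles = 4096^2 = 16777216
pixels per axis = 4096 * 614 = 2514944
total pixels = 2514944^2 = 6324943323136

6324943323136 pixels
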